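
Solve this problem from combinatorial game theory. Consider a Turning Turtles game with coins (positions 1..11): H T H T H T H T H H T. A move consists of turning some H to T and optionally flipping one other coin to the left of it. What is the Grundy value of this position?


Coins: H T H T H T H T H H T
Key fact: a single head at position k behaves exactly like a Nim heap of size k (turning it to T and optionally flipping a coin at j < k corresponds to moving the heap from k to j, or to 0), and heads combine as a disjunctive sum (two heads at the same place would cancel, matching j XOR j = 0). So the Nim-value is the XOR of the 1-indexed positions of the heads.
Face-up positions (1-indexed): [1, 3, 5, 7, 9, 10]
XOR 0 with 1: 0 XOR 1 = 1
XOR 1 with 3: 1 XOR 3 = 2
XOR 2 with 5: 2 XOR 5 = 7
XOR 7 with 7: 7 XOR 7 = 0
XOR 0 with 9: 0 XOR 9 = 9
XOR 9 with 10: 9 XOR 10 = 3
Nim-value = 3

3


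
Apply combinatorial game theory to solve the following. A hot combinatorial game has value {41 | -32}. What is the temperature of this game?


The game is {41 | -32}, a switch {a | b} with numbers a > b.
Cooling {a | b} by t gives {a - t | b + t}, which stops being hot when a - t = b + t, i.e. at t = (a - b)/2. So the temperature of a switch is (a - b)/2.
Temperature = (Left option - Right option) / 2
= (41 - (-32)) / 2
= 73 / 2
= 73/2

73/2


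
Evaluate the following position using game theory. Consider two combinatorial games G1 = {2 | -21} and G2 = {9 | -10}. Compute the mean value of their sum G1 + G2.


G1 = {2 | -21}, G2 = {9 | -10}
Each is a switch {a | b} with numbers a > b; its mean value is (a + b)/2, and mean value is additive over game sums: m(G1 + G2) = m(G1) + m(G2).
Mean of G1 = (2 + (-21))/2 = -19/2 = -19/2
Mean of G2 = (9 + (-10))/2 = -1/2 = -1/2
Mean of G1 + G2 = -19/2 + -1/2 = -10

-10


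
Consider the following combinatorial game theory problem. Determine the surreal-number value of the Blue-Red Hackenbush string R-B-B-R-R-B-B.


Edges (from ground): R-B-B-R-R-B-B
By Berlekamp's sign-expansion rule, a Blue-Red Hackenbush stalk has the value of the surreal number whose sign sequence is the edge sequence with B -> + and R -> -.
Sign sequence: -++--++
Trace the sign expansion in the surreal number tree, starting from 0:
Edge 1: R (sign -) -> bounds (-inf, 0), value = -1
Edge 2: B (sign +) -> bounds (-1, 0), value = -1/2
Edge 3: B (sign +) -> bounds (-1/2, 0), value = -1/4
Edge 4: R (sign -) -> bounds (-1/2, -1/4), value = -3/8
Edge 5: R (sign -) -> bounds (-1/2, -3/8), value = -7/16
Edge 6: B (sign +) -> bounds (-7/16, -3/8), value = -13/32
Edge 7: B (sign +) -> bounds (-13/32, -3/8), value = -25/64
Game value = -25/64

-25/64


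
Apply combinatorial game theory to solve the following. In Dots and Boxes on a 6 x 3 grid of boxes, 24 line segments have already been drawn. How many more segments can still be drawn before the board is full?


Grid: 6 x 3 boxes, i.e. 7 rows and 4 columns of dots.
Horizontal edges: (rows + 1) * cols = 7 * 3 = 21
Vertical edges: rows * (cols + 1) = 6 * 4 = 24
Total edges: 21 + 24 = 45
Edges drawn: 24
Remaining: 45 - 24 = 21

21


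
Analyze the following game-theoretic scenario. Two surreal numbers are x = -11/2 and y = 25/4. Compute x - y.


x = -11/2, y = 25/4
Converting to common denominator: 4
x = -22/4, y = 25/4
x - y = -11/2 - 25/4 = -47/4

-47/4


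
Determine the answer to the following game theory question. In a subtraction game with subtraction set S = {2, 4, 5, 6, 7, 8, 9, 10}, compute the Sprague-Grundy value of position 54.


The subtraction set is S = {2, 4, 5, 6, 7, 8, 9, 10}.
G(k) = mex{ G(k - s) : s in S, s <= k }. We compute iteratively: G(0) = 0.
G(1) = mex({}) = 0
G(2) = mex({0}) = 1
G(3) = mex({0}) = 1
G(4) = mex({0, 1}) = 2
G(5) = mex({0, 1}) = 2
G(6) = mex({0, 1, 2}) = 3
G(7) = mex({0, 1, 2}) = 3
G(8) = mex({0, 1, 2, 3}) = 4
G(9) = mex({0, 1, 2, 3}) = 4
G(10) = mex({0, 1, 2, 3, 4}) = 5
G(11) = mex({0, 1, 2, 3, 4}) = 5
G(12) = mex({1, 2, 3, 4, 5}) = 0
G(13) = mex({1, 2, 3, 4, 5}) = 0
G(14) = mex({0, 2, 3, 4, 5}) = 1
G(15) = mex({0, 2, 3, 4, 5}) = 1
G(16) = mex({0, 1, 3, 4, 5}) = 2
G(17) = mex({0, 1, 3, 4, 5}) = 2
G(18) = mex({0, 1, 2, 4, 5}) = 3
G(19) = mex({0, 1, 2, 4, 5}) = 3
G(20) = mex({0, 1, 2, 3, 5}) = 4
G(21) = mex({0, 1, 2, 3, 5}) = 4
Observe that G(12)..G(21) = 0, 0, 1, 1, 2, 2, 3, 3, 4, 4 repeats G(0)..G(9) = 0, 0, 1, 1, 2, 2, 3, 3, 4, 4.
For k >= max(S) = 10, G(k) is determined by the previous 10 values G(k-10)..G(k-1); a window of 10 consecutive values has recurred shifted by 12, so by induction G(k + 12) = G(k) for all k >= 0: the sequence is periodic from the start with period 12.
One period: G(0..11) = 0, 0, 1, 1, 2, 2, 3, 3, 4, 4, 5, 5.
54 mod 12 = 6, so G(54) = G(6) = 3.

3


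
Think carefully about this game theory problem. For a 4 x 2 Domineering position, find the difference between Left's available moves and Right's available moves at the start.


Board is 4 x 2 (rows x cols).
Left (vertical) placements: (rows-1) * cols = 3 * 2 = 6
Right (horizontal) placements: rows * (cols-1) = 4 * 1 = 4
Advantage = Left - Right = 6 - 4 = 2

2


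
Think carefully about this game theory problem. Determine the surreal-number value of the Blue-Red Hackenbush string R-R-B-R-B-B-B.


Edges (from ground): R-R-B-R-B-B-B
By Berlekamp's sign-expansion rule, a Blue-Red Hackenbush stalk has the value of the surreal number whose sign sequence is the edge sequence with B -> + and R -> -.
Sign sequence: --+-+++
Trace the sign expansion in the surreal number tree, starting from 0:
Edge 1: R (sign -) -> bounds (-inf, 0), value = -1
Edge 2: R (sign -) -> bounds (-inf, -1), value = -2
Edge 3: B (sign +) -> bounds (-2, -1), value = -3/2
Edge 4: R (sign -) -> bounds (-2, -3/2), value = -7/4
Edge 5: B (sign +) -> bounds (-7/4, -3/2), value = -13/8
Edge 6: B (sign +) -> bounds (-13/8, -3/2), value = -25/16
Edge 7: B (sign +) -> bounds (-25/16, -3/2), value = -49/32
Game value = -49/32

-49/32


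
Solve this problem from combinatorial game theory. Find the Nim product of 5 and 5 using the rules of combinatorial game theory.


Nim multiplication is bilinear over XOR: (u XOR v) * w = (u*w) XOR (v*w).
So we split each operand into its bit components and XOR the pairwise Nim products.
5 = 1 + 4 (as XOR of powers of 2).
5 = 1 + 4 (as XOR of powers of 2).
Using the standard Nim-product table on single bits:
  2*2 = 3,   2*4 = 8,   2*8 = 12,
  4*4 = 6,   4*8 = 11,  8*8 = 13,
and  1*x = x (identity), k*l = l*k (commutative).
Pairwise Nim products:
  1 * 1 = 1
  1 * 4 = 4
  4 * 1 = 4
  4 * 4 = 6
XOR them: 1 XOR 4 XOR 4 XOR 6 = 7.
Result: 5 * 5 = 7 (in Nim).

7


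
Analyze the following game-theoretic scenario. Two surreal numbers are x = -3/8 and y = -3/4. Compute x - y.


x = -3/8, y = -3/4
Converting to common denominator: 8
x = -3/8, y = -6/8
x - y = -3/8 - -3/4 = 3/8

3/8


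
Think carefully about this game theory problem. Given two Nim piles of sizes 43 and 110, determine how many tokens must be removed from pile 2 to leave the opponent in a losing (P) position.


Piles: 43 and 110
Current XOR: 43 XOR 110 = 69 (non-zero, so this is an N-position).
To make the XOR zero, we need to find a move that balances the piles.
For pile 2 (size 110): target = 110 XOR 69 = 43
We reduce pile 2 from 110 to 43.
Tokens removed: 110 - 43 = 67
Verification: 43 XOR 43 = 0

67


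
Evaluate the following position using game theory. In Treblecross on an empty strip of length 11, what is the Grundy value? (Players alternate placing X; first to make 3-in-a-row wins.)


Treblecross: place X on empty cells; 3-in-a-row wins.
Playing within two cells of an existing X lets the opponent win at once, so sensible play treats the cells i-2..i+2 around each X as dead. The player left with no safe cell loses, so this is a normal-play take-away game on strips of safe cells.
Placing X at cell i (0-indexed) of a strip of k safe cells leaves independent strips of sizes max(0, i-2) and max(0, k-i-3). Hence G(k) = mex{ G(max(0,i-2)) XOR G(max(0,k-i-3)) : 0 <= i < k }, with G(0) = 0.
G(1): splits (0,0):0^0=0 -> mex({0}) = 1
G(2): splits (0,0):0^0=0 -> mex({0}) = 1
G(3): splits (0,0):0^0=0 -> mex({0}) = 1
G(4): splits (0,1):0^1=1 (0,0):0^0=0 -> mex({0, 1}) = 2
G(5): splits (0,2):0^1=1 (0,1):0^1=1 (0,0):0^0=0 -> mex({0, 1}) = 2
G(6) = mex({1}) = 0
G(7) = mex({0, 1, 2}) = 3
G(8) = mex({0, 1, 2}) = 3
G(9) = mex({0, 2}) = 1
G(10) = mex({0, 2, 3}) = 1
G(11) = mex({0, 3}) = 1
Therefore G(11) = 1.

1


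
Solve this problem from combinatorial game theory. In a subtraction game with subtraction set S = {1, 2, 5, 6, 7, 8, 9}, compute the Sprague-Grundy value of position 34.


The subtraction set is S = {1, 2, 5, 6, 7, 8, 9}.
G(k) = mex{ G(k - s) : s in S, s <= k }. We compute iteratively: G(0) = 0.
G(1) = mex({0}) = 1
G(2) = mex({0, 1}) = 2
G(3) = mex({1, 2}) = 0
G(4) = mex({0, 2}) = 1
G(5) = mex({0, 1}) = 2
G(6) = mex({0, 1, 2}) = 3
G(7) = mex({0, 1, 2, 3}) = 4
G(8) = mex({0, 1, 2, 3, 4}) = 5
G(9) = mex({0, 1, 2, 4, 5}) = 3
G(10) = mex({0, 1, 2, 3, 5}) = 4
G(11) = mex({0, 1, 2, 3, 4}) = 5
G(12) = mex({0, 1, 2, 3, 4, 5}) = 6
G(13) = mex({1, 2, 3, 4, 5, 6}) = 0
G(14) = mex({0, 2, 3, 4, 5, 6}) = 1
G(15) = mex({0, 1, 3, 4, 5}) = 2
G(16) = mex({1, 2, 3, 4, 5}) = 0
G(17) = mex({0, 2, 3, 4, 5, 6}) = 1
G(18) = mex({0, 1, 3, 4, 5, 6}) = 2
G(19) = mex({0, 1, 2, 4, 5, 6}) = 3
G(20) = mex({0, 1, 2, 3, 5, 6}) = 4
G(21) = mex({0, 1, 2, 3, 4, 6}) = 5
Observe that G(13)..G(21) = 0, 1, 2, 0, 1, 2, 3, 4, 5 repeats G(0)..G(8) = 0, 1, 2, 0, 1, 2, 3, 4, 5.
For k >= max(S) = 9, G(k) is determined by the previous 9 values G(k-9)..G(k-1); a window of 9 consecutive values has recurred shifted by 13, so by induction G(k + 13) = G(k) for all k >= 0: the sequence is periodic from the start with period 13.
One period: G(0..12) = 0, 1, 2, 0, 1, 2, 3, 4, 5, 3, 4, 5, 6.
34 mod 13 = 8, so G(34) = G(8) = 5.

5


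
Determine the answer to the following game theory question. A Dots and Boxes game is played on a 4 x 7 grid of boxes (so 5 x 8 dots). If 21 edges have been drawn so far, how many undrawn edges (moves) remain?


Grid: 4 x 7 boxes, i.e. 5 rows and 8 columns of dots.
Horizontal edges: (rows + 1) * cols = 5 * 7 = 35
Vertical edges: rows * (cols + 1) = 4 * 8 = 32
Total edges: 35 + 32 = 67
Edges drawn: 21
Remaining: 67 - 21 = 46

46


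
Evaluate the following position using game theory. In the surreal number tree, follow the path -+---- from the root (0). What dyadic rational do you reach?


Sign expansion: -+----
Rule: track bounds (lo, hi), initially (-inf, +inf). On '+', the current value becomes lo and we move to the simplest number in (value, hi): value + 1 if hi = +inf, otherwise the midpoint (value + hi)/2. On '-', the current value becomes hi and we move to value - 1 if lo = -inf, otherwise the midpoint (lo + value)/2.
Start at 0.
Step 1: sign = -, move left. Bounds: (-inf, 0). Value = -1
Step 2: sign = +, move right. Bounds: (-1, 0). Value = -1/2
Step 3: sign = -, move left. Bounds: (-1, -1/2). Value = -3/4
Step 4: sign = -, move left. Bounds: (-1, -3/4). Value = -7/8
Step 5: sign = -, move left. Bounds: (-1, -7/8). Value = -15/16
Step 6: sign = -, move left. Bounds: (-1, -15/16). Value = -31/32
The surreal number with sign expansion -+---- is -31/32.

-31/32


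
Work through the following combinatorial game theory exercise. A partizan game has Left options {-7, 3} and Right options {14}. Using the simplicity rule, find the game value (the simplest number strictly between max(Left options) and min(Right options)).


Left options: {-7, 3}, max = 3
Right options: {14}, min = 14
All options are numbers and max(Left) < min(Right), so by the simplicity theorem the value is the simplest (earliest-born) number strictly between 3 and 14.
Integers 4 through 13 all lie strictly between 3 and 14.
Among integers, the simplest (lowest birthday = smallest |n|; 0 is born on day 0, +-n on day n) is 4.
No non-integer in the interval can be simpler: if x is a non-integer in the interval, then floor(x) or ceil(x) also lies in the interval (the interval contains an integer), and both are proper prefixes of x's sign expansion, i.e. born earlier. So the game value is 4.
Game value = 4

4


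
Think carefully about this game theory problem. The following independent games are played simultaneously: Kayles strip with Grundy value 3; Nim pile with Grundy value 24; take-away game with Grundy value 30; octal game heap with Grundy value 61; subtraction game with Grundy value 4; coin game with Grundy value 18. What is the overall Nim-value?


By the Sprague-Grundy theorem, the Grundy value of a sum of games is the XOR of individual Grundy values.
Kayles strip: Grundy value = 3. Running XOR: 0 XOR 3 = 3
Nim pile: Grundy value = 24. Running XOR: 3 XOR 24 = 27
take-away game: Grundy value = 30. Running XOR: 27 XOR 30 = 5
octal game heap: Grundy value = 61. Running XOR: 5 XOR 61 = 56
subtraction game: Grundy value = 4. Running XOR: 56 XOR 4 = 60
coin game: Grundy value = 18. Running XOR: 60 XOR 18 = 46
The combined Grundy value is 46.

46


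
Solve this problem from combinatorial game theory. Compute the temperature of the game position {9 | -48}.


The game is {9 | -48}, a switch {a | b} with numbers a > b.
Cooling {a | b} by t gives {a - t | b + t}, which stops being hot when a - t = b + t, i.e. at t = (a - b)/2. So the temperature of a switch is (a - b)/2.
Temperature = (Left option - Right option) / 2
= (9 - (-48)) / 2
= 57 / 2
= 57/2

57/2


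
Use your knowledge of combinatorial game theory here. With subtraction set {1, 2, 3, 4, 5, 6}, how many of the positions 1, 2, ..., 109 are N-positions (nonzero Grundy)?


Subtraction set S = {1, 2, 3, 4, 5, 6}, so G(n) = n mod 7.
G(n) = 0 when n is a multiple of 7.
Multiples of 7 in [1, 109]: 15
N-positions (nonzero Grundy) = 109 - 15 = 94

94


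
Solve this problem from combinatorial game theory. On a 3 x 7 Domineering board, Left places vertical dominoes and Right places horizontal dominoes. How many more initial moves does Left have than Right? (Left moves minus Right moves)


Board is 3 x 7 (rows x cols).
Left (vertical) placements: (rows-1) * cols = 2 * 7 = 14
Right (horizontal) placements: rows * (cols-1) = 3 * 6 = 18
Advantage = Left - Right = 14 - 18 = -4

-4


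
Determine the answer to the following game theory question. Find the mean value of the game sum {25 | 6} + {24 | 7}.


G1 = {25 | 6}, G2 = {24 | 7}
Each is a switch {a | b} with numbers a > b; its mean value is (a + b)/2, and mean value is additive over game sums: m(G1 + G2) = m(G1) + m(G2).
Mean of G1 = (25 + (6))/2 = 31/2 = 31/2
Mean of G2 = (24 + (7))/2 = 31/2 = 31/2
Mean of G1 + G2 = 31/2 + 31/2 = 31

31


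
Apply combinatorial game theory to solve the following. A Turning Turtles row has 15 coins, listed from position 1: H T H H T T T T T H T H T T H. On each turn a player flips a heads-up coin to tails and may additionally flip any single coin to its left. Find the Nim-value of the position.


Coins: H T H H T T T T T H T H T T H
Key fact: a single head at position k behaves exactly like a Nim heap of size k (turning it to T and optionally flipping a coin at j < k corresponds to moving the heap from k to j, or to 0), and heads combine as a disjunctive sum (two heads at the same place would cancel, matching j XOR j = 0). So the Nim-value is the XOR of the 1-indexed positions of the heads.
Face-up positions (1-indexed): [1, 3, 4, 10, 12, 15]
XOR 0 with 1: 0 XOR 1 = 1
XOR 1 with 3: 1 XOR 3 = 2
XOR 2 with 4: 2 XOR 4 = 6
XOR 6 with 10: 6 XOR 10 = 12
XOR 12 with 12: 12 XOR 12 = 0
XOR 0 with 15: 0 XOR 15 = 15
Nim-value = 15

15


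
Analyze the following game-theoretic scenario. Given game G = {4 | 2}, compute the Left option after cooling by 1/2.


Original game: {4 | 2} (a switch {a | b} with a > b).
Cooling by t (for t below the temperature (a - b)/2 = 1) taxes each move by t: {a | b} cooled by t is {a - t | b + t}.
Cooling amount: t = 1/2
Cooled Left option: 4 - 1/2 = 7/2
Cooled Right option: 2 + 1/2 = 5/2
Cooled game: {7/2 | 5/2}
Left option = 7/2

7/2


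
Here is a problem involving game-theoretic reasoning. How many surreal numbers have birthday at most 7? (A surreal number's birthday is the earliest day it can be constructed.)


Day 0: {|} = 0 is born. Count = 1.
Day n: the number of surreal numbers born by day n is 2^(n+1) - 1.
By day 0: 2^1 - 1 = 1
By day 1: 2^2 - 1 = 3
By day 2: 2^3 - 1 = 7
By day 3: 2^4 - 1 = 15
By day 4: 2^5 - 1 = 31
By day 5: 2^6 - 1 = 63
By day 6: 2^7 - 1 = 127
By day 7: 2^8 - 1 = 255
By day 7: 255 surreal numbers.

255


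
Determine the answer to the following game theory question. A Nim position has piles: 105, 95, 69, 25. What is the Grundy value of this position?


We need the XOR (exclusive or) of all pile sizes.
After XOR-ing pile 1 (size 105): 0 XOR 105 = 105
After XOR-ing pile 2 (size 95): 105 XOR 95 = 54
After XOR-ing pile 3 (size 69): 54 XOR 69 = 115
After XOR-ing pile 4 (size 25): 115 XOR 25 = 106
The Nim-value of this position is 106.

106


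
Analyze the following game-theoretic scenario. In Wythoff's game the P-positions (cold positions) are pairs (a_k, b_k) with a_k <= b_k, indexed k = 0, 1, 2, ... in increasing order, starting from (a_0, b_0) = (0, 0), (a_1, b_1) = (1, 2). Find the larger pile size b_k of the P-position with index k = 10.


By Wythoff's theorem, a_k = floor(k * phi) and b_k = floor(k * phi^2) = a_k + k, where phi = (1 + sqrt(5))/2 is the golden ratio.
phi = (1 + sqrt(5))/2 = 1.618034
phi^2 = phi + 1 = 2.618034
k = 10
k * phi^2 = 10 * 2.618034 = 26.180340
b_10 = floor(k * phi^2) = 26 (check: a_10 + k = 16 + 10 = 26)

26


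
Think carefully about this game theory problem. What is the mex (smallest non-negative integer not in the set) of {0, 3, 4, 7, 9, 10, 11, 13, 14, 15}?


Set = {0, 3, 4, 7, 9, 10, 11, 13, 14, 15}
0 is in the set.
1 is NOT in the set. This is the mex.
mex = 1

1


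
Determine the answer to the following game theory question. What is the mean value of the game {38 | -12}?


Game = {38 | -12}, a switch {a | b} with numbers a > b.
Its thermograph has left wall a - t and right wall b + t, which meet at t = (a - b)/2, where both equal (a + b)/2. So the mast (mean value) is at (a + b)/2.
Mean = (38 + (-12))/2 = 26/2 = 13

13


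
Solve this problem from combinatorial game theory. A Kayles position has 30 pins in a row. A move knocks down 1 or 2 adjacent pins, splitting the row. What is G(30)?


Kayles: a move removes 1 or 2 adjacent pins from a contiguous row.
Removing pins from a row of k leaves two independent rows (a, b) with a + b = k - 1 (one pin) or a + b = k - 2 (two pins); an end removal gives a = 0.
By Sprague-Grundy, G(k) = mex{ G(a) XOR G(b) } over all these splits. G(0) = 0.
G(1): splits (0,0):0^0=0 -> mex({0}) = 1
G(2): splits (0,1):0^1=1 (0,0):0^0=0 -> mex({0, 1}) = 2
G(3): splits (0,2):0^2=2 (1,1):1^1=0 (0,1):0^1=1 -> mex({0, 1, 2}) = 3
G(4): splits (0,3):0^3=3 (1,2):1^2=3 (0,2):0^2=2 (1,1):1^1=0 -> mex({0, 2, 3}) = 1
G(5): splits (0,4):0^1=1 (1,3):1^3=2 (2,2):2^2=0 (0,3):0^3=3 (1,2):1^2=3 -> mex({0, 1, 2, 3}) = 4
G(6) = mex({0, 1, 2, 4}) = 3
G(7) = mex({0, 1, 3, 4, 5}) = 2
G(8) = mex({0, 2, 3, 5, 6}) = 1
G(9) = mex({0, 1, 2, 3, 6, 7}) = 4
G(10) = mex({0, 1, 3, 4, 5, 7}) = 2
G(11) = mex({0, 1, 2, 3, 4, 5}) = 6
G(12) = mex({0, 1, 2, 3, 5, 6, 7}) = 4
G(13) = mex({0, 2, 3, 4, 6, 7}) = 1
G(14) = mex({0, 1, 4, 5, 6, 7}) = 2
G(15) = mex({0, 1, 2, 3, 4, 5, 6}) = 7
G(16) = mex({0, 2, 3, 5, 6, 7}) = 1
G(17) = mex({0, 1, 2, 3, 5, 6, 7}) = 4
G(18) = mex({0, 1, 2, 4, 5, 6}) = 3
G(19) = mex({0, 1, 3, 4, 5, 7}) = 2
G(20) = mex({0, 2, 3, 4, 5, 6, 7}) = 1
G(21) = mex({0, 1, 2, 3, 5, 6, 7}) = 4
G(22) = mex({0, 1, 2, 3, 4, 5, 7}) = 6
G(23) = mex({0, 1, 2, 3, 4, 5, 6}) = 7
G(24) = mex({0, 1, 2, 3, 5, 6, 7}) = 4
G(25) = mex({0, 2, 3, 4, 6, 7}) = 1
G(26) = mex({0, 1, 3, 4, 5, 6, 7}) = 2
G(27) = mex({0, 1, 2, 3, 4, 5, 6, 7}) = 8
G(28) = mex({0, 1, 2, 3, 4, 6, 7, 8}) = 5
G(29) = mex({0, 1, 2, 3, 5, 6, 7, 8, 9}) = 4
G(30) = mex({0, 1, 2, 3, 4, 5, 6, 9, 10}) = 7
Therefore G(30) = 7.

7


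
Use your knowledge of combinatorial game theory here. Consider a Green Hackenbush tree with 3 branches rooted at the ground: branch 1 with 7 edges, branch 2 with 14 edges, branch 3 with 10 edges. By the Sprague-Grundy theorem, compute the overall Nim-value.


The tree has 3 branches from the ground vertex.
In Green Hackenbush, the Nim-value of a simple path of length k is k.
Branch 1: length 7, Nim-value = 7
Branch 2: length 14, Nim-value = 14
Branch 3: length 10, Nim-value = 10
Total Nim-value = XOR of all branch values:
0 XOR 7 = 7
7 XOR 14 = 9
9 XOR 10 = 3
Nim-value of the tree = 3

3


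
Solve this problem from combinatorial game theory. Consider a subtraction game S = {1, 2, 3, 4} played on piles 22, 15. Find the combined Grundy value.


Subtraction set: {1, 2, 3, 4}
For this subtraction set, G(n) = n mod 5 (period = max + 1 = 5).
Pile 1 (size 22): G(22) = 22 mod 5 = 2
Pile 2 (size 15): G(15) = 15 mod 5 = 0
Total Grundy value = XOR of all: 2 XOR 0 = 2

2


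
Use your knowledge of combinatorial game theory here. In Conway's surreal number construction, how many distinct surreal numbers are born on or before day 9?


Day 0: {|} = 0 is born. Count = 1.
Day n: the number of surreal numbers born by day n is 2^(n+1) - 1.
By day 0: 2^1 - 1 = 1
By day 1: 2^2 - 1 = 3
By day 2: 2^3 - 1 = 7
By day 3: 2^4 - 1 = 15
By day 4: 2^5 - 1 = 31
By day 5: 2^6 - 1 = 63
By day 6: 2^7 - 1 = 127
By day 7: 2^8 - 1 = 255
By day 8: 2^9 - 1 = 511
By day 9: 2^10 - 1 = 1023
By day 9: 1023 surreal numbers.

1023


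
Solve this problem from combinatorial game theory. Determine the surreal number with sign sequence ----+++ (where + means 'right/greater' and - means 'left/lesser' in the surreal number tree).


Sign expansion: ----+++
Rule: track bounds (lo, hi), initially (-inf, +inf). On '+', the current value becomes lo and we move to the simplest number in (value, hi): value + 1 if hi = +inf, otherwise the midpoint (value + hi)/2. On '-', the current value becomes hi and we move to value - 1 if lo = -inf, otherwise the midpoint (lo + value)/2.
Start at 0.
Step 1: sign = -, move left. Bounds: (-inf, 0). Value = -1
Step 2: sign = -, move left. Bounds: (-inf, -1). Value = -2
Step 3: sign = -, move left. Bounds: (-inf, -2). Value = -3
Step 4: sign = -, move left. Bounds: (-inf, -3). Value = -4
Step 5: sign = +, move right. Bounds: (-4, -3). Value = -7/2
Step 6: sign = +, move right. Bounds: (-7/2, -3). Value = -13/4
Step 7: sign = +, move right. Bounds: (-13/4, -3). Value = -25/8
The surreal number with sign expansion ----+++ is -25/8.

-25/8


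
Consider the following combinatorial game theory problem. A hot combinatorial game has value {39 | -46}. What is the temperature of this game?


The game is {39 | -46}, a switch {a | b} with numbers a > b.
Cooling {a | b} by t gives {a - t | b + t}, which stops being hot when a - t = b + t, i.e. at t = (a - b)/2. So the temperature of a switch is (a - b)/2.
Temperature = (Left option - Right option) / 2
= (39 - (-46)) / 2
= 85 / 2
= 85/2

85/2


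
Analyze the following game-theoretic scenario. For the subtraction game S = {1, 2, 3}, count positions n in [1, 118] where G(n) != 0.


Subtraction set S = {1, 2, 3}, so G(n) = n mod 4.
G(n) = 0 when n is a multiple of 4.
Multiples of 4 in [1, 118]: 29
N-positions (nonzero Grundy) = 118 - 29 = 89

89


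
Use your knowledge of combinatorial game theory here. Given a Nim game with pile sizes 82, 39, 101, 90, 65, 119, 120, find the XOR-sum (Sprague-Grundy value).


We need the XOR (exclusive or) of all pile sizes.
After XOR-ing pile 1 (size 82): 0 XOR 82 = 82
After XOR-ing pile 2 (size 39): 82 XOR 39 = 117
After XOR-ing pile 3 (size 101): 117 XOR 101 = 16
After XOR-ing pile 4 (size 90): 16 XOR 90 = 74
After XOR-ing pile 5 (size 65): 74 XOR 65 = 11
After XOR-ing pile 6 (size 119): 11 XOR 119 = 124
After XOR-ing pile 7 (size 120): 124 XOR 120 = 4
The Nim-value of this position is 4.

4


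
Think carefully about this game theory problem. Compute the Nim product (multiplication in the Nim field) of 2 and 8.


Nim multiplication is bilinear over XOR: (u XOR v) * w = (u*w) XOR (v*w).
So we split each operand into its bit components and XOR the pairwise Nim products.
2 = 2 (as XOR of powers of 2).
8 = 8 (as XOR of powers of 2).
Using the standard Nim-product table on single bits:
  2*2 = 3,   2*4 = 8,   2*8 = 12,
  4*4 = 6,   4*8 = 11,  8*8 = 13,
and  1*x = x (identity), k*l = l*k (commutative).
Pairwise Nim products:
  2 * 8 = 12
XOR them: 12 = 12.
Result: 2 * 8 = 12 (in Nim).

12


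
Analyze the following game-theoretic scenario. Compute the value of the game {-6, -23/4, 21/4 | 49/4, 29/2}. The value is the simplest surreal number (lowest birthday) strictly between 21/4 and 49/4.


Left options: {-6, -23/4, 21/4}, max = 21/4
Right options: {49/4, 29/2}, min = 49/4
All options are numbers and max(Left) < min(Right), so by the simplicity theorem the value is the simplest (earliest-born) number strictly between 21/4 and 49/4.
Integers 6 through 12 all lie strictly between 21/4 and 49/4.
Among integers, the simplest (lowest birthday = smallest |n|; 0 is born on day 0, +-n on day n) is 6.
No non-integer in the interval can be simpler: if x is a non-integer in the interval, then floor(x) or ceil(x) also lies in the interval (the interval contains an integer), and both are proper prefixes of x's sign expansion, i.e. born earlier. So the game value is 6.
Game value = 6

6


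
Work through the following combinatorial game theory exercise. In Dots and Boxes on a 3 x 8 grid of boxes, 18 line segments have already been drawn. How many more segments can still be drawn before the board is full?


Grid: 3 x 8 boxes, i.e. 4 rows and 9 columns of dots.
Horizontal edges: (rows + 1) * cols = 4 * 8 = 32
Vertical edges: rows * (cols + 1) = 3 * 9 = 27
Total edges: 32 + 27 = 59
Edges drawn: 18
Remaining: 59 - 18 = 41

41


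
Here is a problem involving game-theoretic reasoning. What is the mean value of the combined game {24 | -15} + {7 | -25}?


G1 = {24 | -15}, G2 = {7 | -25}
Each is a switch {a | b} with numbers a > b; its mean value is (a + b)/2, and mean value is additive over game sums: m(G1 + G2) = m(G1) + m(G2).
Mean of G1 = (24 + (-15))/2 = 9/2 = 9/2
Mean of G2 = (7 + (-25))/2 = -18/2 = -9
Mean of G1 + G2 = 9/2 + -9 = -9/2

-9/2


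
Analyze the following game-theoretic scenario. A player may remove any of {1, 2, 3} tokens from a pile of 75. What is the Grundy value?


The subtraction set is S = {1, 2, 3}.
G(k) = mex{ G(k - s) : s in S, s <= k }. We compute iteratively: G(0) = 0.
G(1) = mex({0}) = 1
G(2) = mex({0, 1}) = 2
G(3) = mex({0, 1, 2}) = 3
G(4) = mex({1, 2, 3}) = 0
G(5) = mex({0, 2, 3}) = 1
G(6) = mex({0, 1, 3}) = 2
Observe that G(4)..G(6) = 0, 1, 2 repeats G(0)..G(2) = 0, 1, 2.
For k >= max(S) = 3, G(k) is determined by the previous 3 values G(k-3)..G(k-1); a window of 3 consecutive values has recurred shifted by 4, so by induction G(k + 4) = G(k) for all k >= 0: the sequence is periodic from the start with period 4.
One period: G(0..3) = 0, 1, 2, 3.
75 mod 4 = 3, so G(75) = G(3) = 3.

3


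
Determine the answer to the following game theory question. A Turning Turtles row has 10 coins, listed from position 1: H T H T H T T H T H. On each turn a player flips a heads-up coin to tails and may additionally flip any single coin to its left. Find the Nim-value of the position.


Coins: H T H T H T T H T H
Key fact: a single head at position k behaves exactly like a Nim heap of size k (turning it to T and optionally flipping a coin at j < k corresponds to moving the heap from k to j, or to 0), and heads combine as a disjunctive sum (two heads at the same place would cancel, matching j XOR j = 0). So the Nim-value is the XOR of the 1-indexed positions of the heads.
Face-up positions (1-indexed): [1, 3, 5, 8, 10]
XOR 0 with 1: 0 XOR 1 = 1
XOR 1 with 3: 1 XOR 3 = 2
XOR 2 with 5: 2 XOR 5 = 7
XOR 7 with 8: 7 XOR 8 = 15
XOR 15 with 10: 15 XOR 10 = 5
Nim-value = 5

5


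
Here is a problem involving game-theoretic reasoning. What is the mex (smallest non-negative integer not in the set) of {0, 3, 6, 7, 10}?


Set = {0, 3, 6, 7, 10}
0 is in the set.
1 is NOT in the set. This is the mex.
mex = 1

1


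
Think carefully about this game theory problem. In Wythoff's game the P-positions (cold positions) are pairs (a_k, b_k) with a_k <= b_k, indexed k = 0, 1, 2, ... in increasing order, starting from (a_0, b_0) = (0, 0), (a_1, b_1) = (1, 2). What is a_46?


By Wythoff's theorem, a_k = floor(k * phi) and b_k = floor(k * phi^2) = a_k + k, where phi = (1 + sqrt(5))/2 is the golden ratio.
phi = (1 + sqrt(5))/2 = 1.618034
k = 46
k * phi = 46 * 1.618034 = 74.429563
a_46 = floor(k * phi) = 74

74


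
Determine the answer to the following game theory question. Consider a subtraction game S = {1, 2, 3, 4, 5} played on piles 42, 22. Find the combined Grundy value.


Subtraction set: {1, 2, 3, 4, 5}
For this subtraction set, G(n) = n mod 6 (period = max + 1 = 6).
Pile 1 (size 42): G(42) = 42 mod 6 = 0
Pile 2 (size 22): G(22) = 22 mod 6 = 4
Total Grundy value = XOR of all: 0 XOR 4 = 4

4


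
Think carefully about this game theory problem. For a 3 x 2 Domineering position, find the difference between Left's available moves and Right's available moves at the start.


Board is 3 x 2 (rows x cols).
Left (vertical) placements: (rows-1) * cols = 2 * 2 = 4
Right (horizontal) placements: rows * (cols-1) = 3 * 1 = 3
Advantage = Left - Right = 4 - 3 = 1

1


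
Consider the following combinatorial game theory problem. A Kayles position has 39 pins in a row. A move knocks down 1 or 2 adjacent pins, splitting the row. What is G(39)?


Kayles: a move removes 1 or 2 adjacent pins from a contiguous row.
Removing pins from a row of k leaves two independent rows (a, b) with a + b = k - 1 (one pin) or a + b = k - 2 (two pins); an end removal gives a = 0.
By Sprague-Grundy, G(k) = mex{ G(a) XOR G(b) } over all these splits. G(0) = 0.
G(1): splits (0,0):0^0=0 -> mex({0}) = 1
G(2): splits (0,1):0^1=1 (0,0):0^0=0 -> mex({0, 1}) = 2
G(3): splits (0,2):0^2=2 (1,1):1^1=0 (0,1):0^1=1 -> mex({0, 1, 2}) = 3
G(4): splits (0,3):0^3=3 (1,2):1^2=3 (0,2):0^2=2 (1,1):1^1=0 -> mex({0, 2, 3}) = 1
G(5): splits (0,4):0^1=1 (1,3):1^3=2 (2,2):2^2=0 (0,3):0^3=3 (1,2):1^2=3 -> mex({0, 1, 2, 3}) = 4
G(6) = mex({0, 1, 2, 4}) = 3
G(7) = mex({0, 1, 3, 4, 5}) = 2
G(8) = mex({0, 2, 3, 5, 6}) = 1
G(9) = mex({0, 1, 2, 3, 6, 7}) = 4
G(10) = mex({0, 1, 3, 4, 5, 7}) = 2
G(11) = mex({0, 1, 2, 3, 4, 5}) = 6
G(12) = mex({0, 1, 2, 3, 5, 6, 7}) = 4
G(13) = mex({0, 2, 3, 4, 6, 7}) = 1
G(14) = mex({0, 1, 4, 5, 6, 7}) = 2
G(15) = mex({0, 1, 2, 3, 4, 5, 6}) = 7
G(16) = mex({0, 2, 3, 5, 6, 7}) = 1
G(17) = mex({0, 1, 2, 3, 5, 6, 7}) = 4
G(18) = mex({0, 1, 2, 4, 5, 6}) = 3
G(19) = mex({0, 1, 3, 4, 5, 7}) = 2
G(20) = mex({0, 2, 3, 4, 5, 6, 7}) = 1
G(21) = mex({0, 1, 2, 3, 5, 6, 7}) = 4
G(22) = mex({0, 1, 2, 3, 4, 5, 7}) = 6
G(23) = mex({0, 1, 2, 3, 4, 5, 6}) = 7
G(24) = mex({0, 1, 2, 3, 5, 6, 7}) = 4
G(25) = mex({0, 2, 3, 4, 6, 7}) = 1
G(26) = mex({0, 1, 3, 4, 5, 6, 7}) = 2
G(27) = mex({0, 1, 2, 3, 4, 5, 6, 7}) = 8
G(28) = mex({0, 1, 2, 3, 4, 6, 7, 8}) = 5
G(29) = mex({0, 1, 2, 3, 5, 6, 7, 8, 9}) = 4
G(30) = mex({0, 1, 2, 3, 4, 5, 6, 9, 10}) = 7
G(31) = mex({0, 1, 3, 4, 5, 7, 10, 11}) = 2
G(32) = mex({0, 2, 3, 4, 5, 6, 7, 9, 11}) = 1
G(33) = mex({0, 1, 2, 3, 4, 5, 6, 7, 9, 12}) = 8
G(34) = mex({0, 1, 2, 3, 4, 5, 7, 8, 11, 12}) = 6
G(35) = mex({0, 1, 2, 3, 4, 5, 6, 8, 9, 10, 11}) = 7
G(36) = mex({0, 1, 2, 3, 5, 6, 7, 9, 10}) = 4
G(37) = mex({0, 2, 3, 4, 6, 7, 9, 10, 11, 12}) = 1
G(38) = mex({0, 1, 3, 4, 5, 6, 7, 9, 10, 11, 12}) = 2
G(39) = mex({0, 1, 2, 4, 5, 6, 7, 9, 10, 12, 14}) = 3
Therefore G(39) = 3.

3


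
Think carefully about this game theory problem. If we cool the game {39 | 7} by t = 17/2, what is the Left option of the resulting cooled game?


Original game: {39 | 7} (a switch {a | b} with a > b).
Cooling by t (for t below the temperature (a - b)/2 = 16) taxes each move by t: {a | b} cooled by t is {a - t | b + t}.
Cooling amount: t = 17/2
Cooled Left option: 39 - 17/2 = 61/2
Cooled Right option: 7 + 17/2 = 31/2
Cooled game: {61/2 | 31/2}
Left option = 61/2

61/2


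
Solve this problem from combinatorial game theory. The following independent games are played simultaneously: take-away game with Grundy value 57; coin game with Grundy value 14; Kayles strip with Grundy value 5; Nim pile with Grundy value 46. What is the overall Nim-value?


By the Sprague-Grundy theorem, the Grundy value of a sum of games is the XOR of individual Grundy values.
take-away game: Grundy value = 57. Running XOR: 0 XOR 57 = 57
coin game: Grundy value = 14. Running XOR: 57 XOR 14 = 55
Kayles strip: Grundy value = 5. Running XOR: 55 XOR 5 = 50
Nim pile: Grundy value = 46. Running XOR: 50 XOR 46 = 28
The combined Grundy value is 28.

28


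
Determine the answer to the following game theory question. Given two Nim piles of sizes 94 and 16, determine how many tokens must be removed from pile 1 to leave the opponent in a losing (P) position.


Piles: 94 and 16
Current XOR: 94 XOR 16 = 78 (non-zero, so this is an N-position).
To make the XOR zero, we need to find a move that balances the piles.
For pile 1 (size 94): target = 94 XOR 78 = 16
We reduce pile 1 from 94 to 16.
Tokens removed: 94 - 16 = 78
Verification: 16 XOR 16 = 0

78


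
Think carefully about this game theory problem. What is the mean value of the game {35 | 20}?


Game = {35 | 20}, a switch {a | b} with numbers a > b.
Its thermograph has left wall a - t and right wall b + t, which meet at t = (a - b)/2, where both equal (a + b)/2. So the mast (mean value) is at (a + b)/2.
Mean = (35 + (20))/2 = 55/2 = 55/2

55/2


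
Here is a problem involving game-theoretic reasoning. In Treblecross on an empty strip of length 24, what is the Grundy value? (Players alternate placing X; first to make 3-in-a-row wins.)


Treblecross: place X on empty cells; 3-in-a-row wins.
Playing within two cells of an existing X lets the opponent win at once, so sensible play treats the cells i-2..i+2 around each X as dead. The player left with no safe cell loses, so this is a normal-play take-away game on strips of safe cells.
Placing X at cell i (0-indexed) of a strip of k safe cells leaves independent strips of sizes max(0, i-2) and max(0, k-i-3). Hence G(k) = mex{ G(max(0,i-2)) XOR G(max(0,k-i-3)) : 0 <= i < k }, with G(0) = 0.
G(1): splits (0,0):0^0=0 -> mex({0}) = 1
G(2): splits (0,0):0^0=0 -> mex({0}) = 1
G(3): splits (0,0):0^0=0 -> mex({0}) = 1
G(4): splits (0,1):0^1=1 (0,0):0^0=0 -> mex({0, 1}) = 2
G(5): splits (0,2):0^1=1 (0,1):0^1=1 (0,0):0^0=0 -> mex({0, 1}) = 2
G(6) = mex({1}) = 0
G(7) = mex({0, 1, 2}) = 3
G(8) = mex({0, 1, 2}) = 3
G(9) = mex({0, 2}) = 1
G(10) = mex({0, 2, 3}) = 1
G(11) = mex({0, 3}) = 1
G(12) = mex({1, 3}) = 0
G(13) = mex({0, 1, 2, 3}) = 4
G(14) = mex({0, 1, 2}) = 3
G(15) = mex({0, 1, 2}) = 3
G(16) = mex({0, 1, 2, 4}) = 3
G(17) = mex({0, 1, 3, 4}) = 2
G(18) = mex({0, 1, 3, 4}) = 2
G(19) = mex({0, 1, 3, 5}) = 2
G(20) = mex({0, 1, 2, 3, 5}) = 4
G(21) = mex({0, 1, 2, 3, 5}) = 4
G(22) = mex({1, 2, 6}) = 0
G(23) = mex({0, 1, 2, 3, 4, 6}) = 5
G(24) = mex({0, 1, 2, 3, 4}) = 5
Therefore G(24) = 5.

5


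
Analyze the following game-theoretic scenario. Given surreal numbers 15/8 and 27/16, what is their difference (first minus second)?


x = 15/8, y = 27/16
Converting to common denominator: 16
x = 30/16, y = 27/16
x - y = 15/8 - 27/16 = 3/16

3/16


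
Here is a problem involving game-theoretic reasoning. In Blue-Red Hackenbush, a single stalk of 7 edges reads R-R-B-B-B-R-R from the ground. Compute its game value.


Edges (from ground): R-R-B-B-B-R-R
By Berlekamp's sign-expansion rule, a Blue-Red Hackenbush stalk has the value of the surreal number whose sign sequence is the edge sequence with B -> + and R -> -.
Sign sequence: --+++--
Trace the sign expansion in the surreal number tree, starting from 0:
Edge 1: R (sign -) -> bounds (-inf, 0), value = -1
Edge 2: R (sign -) -> bounds (-inf, -1), value = -2
Edge 3: B (sign +) -> bounds (-2, -1), value = -3/2
Edge 4: B (sign +) -> bounds (-3/2, -1), value = -5/4
Edge 5: B (sign +) -> bounds (-5/4, -1), value = -9/8
Edge 6: R (sign -) -> bounds (-5/4, -9/8), value = -19/16
Edge 7: R (sign -) -> bounds (-5/4, -19/16), value = -39/32
Game value = -39/32

-39/32


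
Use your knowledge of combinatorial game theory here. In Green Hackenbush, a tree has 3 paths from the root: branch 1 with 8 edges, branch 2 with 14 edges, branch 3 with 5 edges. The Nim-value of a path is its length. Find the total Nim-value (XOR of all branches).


The tree has 3 branches from the ground vertex.
In Green Hackenbush, the Nim-value of a simple path of length k is k.
Branch 1: length 8, Nim-value = 8
Branch 2: length 14, Nim-value = 14
Branch 3: length 5, Nim-value = 5
Total Nim-value = XOR of all branch values:
0 XOR 8 = 8
8 XOR 14 = 6
6 XOR 5 = 3
Nim-value of the tree = 3

3


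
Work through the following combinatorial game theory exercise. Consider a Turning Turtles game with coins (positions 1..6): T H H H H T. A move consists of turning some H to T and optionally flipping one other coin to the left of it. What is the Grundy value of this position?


Coins: T H H H H T
Key fact: a single head at position k behaves exactly like a Nim heap of size k (turning it to T and optionally flipping a coin at j < k corresponds to moving the heap from k to j, or to 0), and heads combine as a disjunctive sum (two heads at the same place would cancel, matching j XOR j = 0). So the Nim-value is the XOR of the 1-indexed positions of the heads.
Face-up positions (1-indexed): [2, 3, 4, 5]
XOR 0 with 2: 0 XOR 2 = 2
XOR 2 with 3: 2 XOR 3 = 1
XOR 1 with 4: 1 XOR 4 = 5
XOR 5 with 5: 5 XOR 5 = 0
Nim-value = 0

0


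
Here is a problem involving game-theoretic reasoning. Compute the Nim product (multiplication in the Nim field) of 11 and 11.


Nim multiplication is bilinear over XOR: (u XOR v) * w = (u*w) XOR (v*w).
So we split each operand into its bit components and XOR the pairwise Nim products.
11 = 1 + 2 + 8 (as XOR of powers of 2).
11 = 1 + 2 + 8 (as XOR of powers of 2).
Using the standard Nim-product table on single bits:
  2*2 = 3,   2*4 = 8,   2*8 = 12,
  4*4 = 6,   4*8 = 11,  8*8 = 13,
and  1*x = x (identity), k*l = l*k (commutative).
Pairwise Nim products:
  1 * 1 = 1
  1 * 2 = 2
  1 * 8 = 8
  2 * 1 = 2
  2 * 2 = 3
  2 * 8 = 12
  8 * 1 = 8
  8 * 2 = 12
  8 * 8 = 13
XOR them: 1 XOR 2 XOR 8 XOR 2 XOR 3 XOR 12 XOR 8 XOR 12 XOR 13 = 15.
Result: 11 * 11 = 15 (in Nim).

15


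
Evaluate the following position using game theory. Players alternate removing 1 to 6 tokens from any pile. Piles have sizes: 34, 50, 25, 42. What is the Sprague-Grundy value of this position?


Subtraction set: {1, 2, 3, 4, 5, 6}
For this subtraction set, G(n) = n mod 7 (period = max + 1 = 7).
Pile 1 (size 34): G(34) = 34 mod 7 = 6
Pile 2 (size 50): G(50) = 50 mod 7 = 1
Pile 3 (size 25): G(25) = 25 mod 7 = 4
Pile 4 (size 42): G(42) = 42 mod 7 = 0
Total Grundy value = XOR of all: 6 XOR 1 XOR 4 XOR 0 = 3

3


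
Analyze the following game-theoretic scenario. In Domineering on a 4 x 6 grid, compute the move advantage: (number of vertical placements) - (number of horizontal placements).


Board is 4 x 6 (rows x cols).
Left (vertical) placements: (rows-1) * cols = 3 * 6 = 18
Right (horizontal) placements: rows * (cols-1) = 4 * 5 = 20
Advantage = Left - Right = 18 - 20 = -2

-2


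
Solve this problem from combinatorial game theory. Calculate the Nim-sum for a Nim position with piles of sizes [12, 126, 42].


We need the XOR (exclusive or) of all pile sizes.
After XOR-ing pile 1 (size 12): 0 XOR 12 = 12
After XOR-ing pile 2 (size 126): 12 XOR 126 = 114
After XOR-ing pile 3 (size 42): 114 XOR 42 = 88
The Nim-value of this position is 88.

88


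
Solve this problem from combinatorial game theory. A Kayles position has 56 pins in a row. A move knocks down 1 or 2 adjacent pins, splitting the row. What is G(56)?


Kayles: a move removes 1 or 2 adjacent pins from a contiguous row.
Removing pins from a row of k leaves two independent rows (a, b) with a + b = k - 1 (one pin) or a + b = k - 2 (two pins); an end removal gives a = 0.
By Sprague-Grundy, G(k) = mex{ G(a) XOR G(b) } over all these splits. G(0) = 0.
G(1): splits (0,0):0^0=0 -> mex({0}) = 1
G(2): splits (0,1):0^1=1 (0,0):0^0=0 -> mex({0, 1}) = 2
G(3): splits (0,2):0^2=2 (1,1):1^1=0 (0,1):0^1=1 -> mex({0, 1, 2}) = 3
G(4): splits (0,3):0^3=3 (1,2):1^2=3 (0,2):0^2=2 (1,1):1^1=0 -> mex({0, 2, 3}) = 1
G(5): splits (0,4):0^1=1 (1,3):1^3=2 (2,2):2^2=0 (0,3):0^3=3 (1,2):1^2=3 -> mex({0, 1, 2, 3}) = 4
G(6) = mex({0, 1, 2, 4}) = 3
G(7) = mex({0, 1, 3, 4, 5}) = 2
G(8) = mex({0, 2, 3, 5, 6}) = 1
G(9) = mex({0, 1, 2, 3, 6, 7}) = 4
G(10) = mex({0, 1, 3, 4, 5, 7}) = 2
G(11) = mex({0, 1, 2, 3, 4, 5}) = 6
G(12) = mex({0, 1, 2, 3, 5, 6, 7}) = 4
G(13) = mex({0, 2, 3, 4, 6, 7}) = 1
G(14) = mex({0, 1, 4, 5, 6, 7}) = 2
G(15) = mex({0, 1, 2, 3, 4, 5, 6}) = 7
G(16) = mex({0, 2, 3, 5, 6, 7}) = 1
G(17) = mex({0, 1, 2, 3, 5, 6, 7}) = 4
G(18) = mex({0, 1, 2, 4, 5, 6}) = 3
G(19) = mex({0, 1, 3, 4, 5, 7}) = 2
G(20) = mex({0, 2, 3, 4, 5, 6, 7}) = 1
G(21) = mex({0, 1, 2, 3, 5, 6, 7}) = 4
G(22) = mex({0, 1, 2, 3, 4, 5, 7}) = 6
G(23) = mex({0, 1, 2, 3, 4, 5, 6}) = 7
G(24) = mex({0, 1, 2, 3, 5, 6, 7}) = 4
G(25) = mex({0, 2, 3, 4, 6, 7}) = 1
G(26) = mex({0, 1, 3, 4, 5, 6, 7}) = 2
G(27) = mex({0, 1, 2, 3, 4, 5, 6, 7}) = 8
G(28) = mex({0, 1, 2, 3, 4, 6, 7, 8}) = 5
G(29) = mex({0, 1, 2, 3, 5, 6, 7, 8, 9}) = 4
G(30) = mex({0, 1, 2, 3, 4, 5, 6, 9, 10}) = 7
G(31) = mex({0, 1, 3, 4, 5, 7, 10, 11}) = 2
G(32) = mex({0, 2, 3, 4, 5, 6, 7, 9, 11}) = 1
G(33) = mex({0, 1, 2, 3, 4, 5, 6, 7, 9, 12}) = 8
G(34) = mex({0, 1, 2, 3, 4, 5, 7, 8, 11, 12}) = 6
G(35) = mex({0, 1, 2, 3, 4, 5, 6, 8, 9, 10, 11}) = 7
G(36) = mex({0, 1, 2, 3, 5, 6, 7, 9, 10}) = 4
G(37) = mex({0, 2, 3, 4, 6, 7, 9, 10, 11, 12}) = 1
G(38) = mex({0, 1, 3, 4, 5, 6, 7, 9, 10, 11, 12}) = 2
G(39) = mex({0, 1, 2, 4, 5, 6, 7, 9, 10, 12, 14}) = 3
G(40) = mex({0, 2, 3, 4, 6, 7, 11, 12, 14}) = 1
G(41) = mex({0, 1, 2, 3, 5, 6, 7, 9, 10, 11, 12}) = 4
G(42) = mex({0, 1, 2, 3, 4, 5, 6, 9, 10}) = 7
G(43) = mex({0, 1, 3, 4, 5, 7, 9, 10, 12, 15}) = 2
G(44) = mex({0, 2, 3, 4, 5, 6, 7, 9, 10, 12, 15}) = 1
G(45) = mex({0, 1, 2, 3, 4, 5, 6, 7, 9, 10, 12, 14}) = 8
G(46) = mex({0, 1, 3, 4, 5, 7, 8, 11, 12, 14}) = 2
G(47) = mex({0, 1, 2, 3, 4, 5, 6, 8, 9, 10, 11, 12}) = 7
G(48) = mex({0, 1, 2, 3, 5, 6, 7, 9, 10}) = 4
G(49) = mex({0, 2, 3, 4, 6, 7, 9, 10, 11, 12, 15}) = 1
G(50) = mex({0, 1, 4, 5, 6, 7, 9, 11, 12, 14, 15}) = 2
G(51) = mex({0, 1, 2, 3, 4, 5, 6, 7, 9, 12, 14, 15}) = 8
G(52) = mex({0, 2, 3, 4, 5, 6, 7, 8, 11, 12, 15}) = 1
G(53) = mex({0, 1, 2, 3, 5, 6, 7, 8, 9, 10, 11, 12}) = 4
G(54) = mex({0, 1, 2, 3, 4, 5, 6, 9, 10}) = 7
G(55) = mex({0, 1, 3, 4, 5, 7, 9, 10, 11, 12}) = 2
G(56) = mex({0, 2, 3, 4, 5, 6, 7, 9, 10, 11, 12, 13, 14}) = 1
Therefore G(56) = 1.

1
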